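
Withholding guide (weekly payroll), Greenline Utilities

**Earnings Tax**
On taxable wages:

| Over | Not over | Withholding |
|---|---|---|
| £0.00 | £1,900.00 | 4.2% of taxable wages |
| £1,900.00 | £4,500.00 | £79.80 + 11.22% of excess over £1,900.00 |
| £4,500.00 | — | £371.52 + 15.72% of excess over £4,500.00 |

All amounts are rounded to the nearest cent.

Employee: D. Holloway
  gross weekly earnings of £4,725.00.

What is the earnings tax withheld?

Earnings Tax: taxable = £4,725.00
  £371.52 + 15.72% × (£4,725.00 − £4,500.00) = £371.52 + 15.72% × £225.00 = £406.89

£406.89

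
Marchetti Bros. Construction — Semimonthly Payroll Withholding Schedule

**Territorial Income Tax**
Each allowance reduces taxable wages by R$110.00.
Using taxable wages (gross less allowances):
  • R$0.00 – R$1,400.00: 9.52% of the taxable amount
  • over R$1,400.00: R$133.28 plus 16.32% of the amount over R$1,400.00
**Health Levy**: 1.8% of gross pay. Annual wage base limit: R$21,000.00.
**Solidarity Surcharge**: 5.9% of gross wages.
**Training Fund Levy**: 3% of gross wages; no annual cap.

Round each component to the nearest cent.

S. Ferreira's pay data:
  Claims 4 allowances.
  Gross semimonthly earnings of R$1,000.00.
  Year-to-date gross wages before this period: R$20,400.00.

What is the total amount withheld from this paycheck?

Territorial Income Tax: taxable = R$1,000.00 − 4×R$110.00 = R$560.00
  9.52% × R$560.00 = R$53.31
Health Levy: cap R$21,000.00 − YTD R$20,400.00 = R$600.00 subject; 1.8% × R$600.00 = R$10.80
Solidarity Surcharge: 5.9% × R$1,000.00 = R$59.00
Training Fund Levy: 3% × R$1,000.00 = R$30.00
Total: R$53.31 + R$10.80 + R$59.00 + R$30.00 = R$153.11

R$153.11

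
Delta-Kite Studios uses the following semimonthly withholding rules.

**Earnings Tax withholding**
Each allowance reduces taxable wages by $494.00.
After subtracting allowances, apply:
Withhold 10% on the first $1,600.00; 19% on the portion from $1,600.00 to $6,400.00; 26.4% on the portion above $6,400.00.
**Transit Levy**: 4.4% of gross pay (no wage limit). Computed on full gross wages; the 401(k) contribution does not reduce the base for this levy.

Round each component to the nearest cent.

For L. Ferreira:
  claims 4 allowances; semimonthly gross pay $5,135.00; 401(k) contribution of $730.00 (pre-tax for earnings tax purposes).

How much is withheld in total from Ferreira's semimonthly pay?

$543.45

Earnings Tax: taxable = $5,135.00 − $730.00 − 4×$494.00 = $2,429.00
  $160.00 + 19% × ($2,429.00 − $1,600.00) = $160.00 + 19% × $829.00 = $317.51
Transit Levy: 4.4% × $5,135.00 = $225.94
Total: $317.51 + $225.94 = $543.45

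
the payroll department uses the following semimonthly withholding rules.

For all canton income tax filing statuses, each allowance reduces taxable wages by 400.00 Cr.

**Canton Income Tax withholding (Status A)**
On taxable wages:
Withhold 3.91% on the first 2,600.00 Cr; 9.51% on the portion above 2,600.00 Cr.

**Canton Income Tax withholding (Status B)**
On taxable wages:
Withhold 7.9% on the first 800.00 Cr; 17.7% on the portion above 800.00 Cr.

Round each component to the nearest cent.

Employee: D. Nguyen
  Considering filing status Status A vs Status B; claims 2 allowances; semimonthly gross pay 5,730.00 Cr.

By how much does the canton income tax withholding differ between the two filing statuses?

470.97 Cr

Canton Income Tax (Status A): taxable = 5,730.00 Cr − 2×400.00 Cr = 4,930.00 Cr
  101.66 Cr + 9.51% × (4,930.00 Cr − 2,600.00 Cr) = 101.66 Cr + 9.51% × 2,330.00 Cr = 323.24 Cr
Canton Income Tax (Status B): taxable = 5,730.00 Cr − 2×400.00 Cr = 4,930.00 Cr
  63.20 Cr + 17.7% × (4,930.00 Cr − 800.00 Cr) = 63.20 Cr + 17.7% × 4,130.00 Cr = 794.21 Cr
Difference: |323.24 Cr − 794.21 Cr| = 470.97 Cr (higher under Status B)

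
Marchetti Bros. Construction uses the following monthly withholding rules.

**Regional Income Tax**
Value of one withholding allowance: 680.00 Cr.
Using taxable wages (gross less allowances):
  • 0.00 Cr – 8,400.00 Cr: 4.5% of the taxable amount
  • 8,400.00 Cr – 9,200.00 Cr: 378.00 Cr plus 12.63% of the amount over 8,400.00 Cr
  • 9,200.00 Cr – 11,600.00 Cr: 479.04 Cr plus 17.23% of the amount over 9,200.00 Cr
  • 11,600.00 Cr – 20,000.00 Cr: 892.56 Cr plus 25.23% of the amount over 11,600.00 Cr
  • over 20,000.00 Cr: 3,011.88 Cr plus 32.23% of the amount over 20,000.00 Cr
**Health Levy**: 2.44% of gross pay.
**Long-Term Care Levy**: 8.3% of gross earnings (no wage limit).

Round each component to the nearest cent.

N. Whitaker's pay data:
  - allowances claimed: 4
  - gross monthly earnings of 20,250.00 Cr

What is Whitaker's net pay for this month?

15,686.45 Cr

Regional Income Tax: taxable = 20,250.00 Cr − 4×680.00 Cr = 17,530.00 Cr
  892.56 Cr + 25.23% × (17,530.00 Cr − 11,600.00 Cr) = 892.56 Cr + 25.23% × 5,930.00 Cr = 2,388.70 Cr
Health Levy: 2.44% × 20,250.00 Cr = 494.10 Cr
Long-Term Care Levy: 8.3% × 20,250.00 Cr = 1,680.75 Cr
Total withheld: 2,388.70 Cr + 494.10 Cr + 1,680.75 Cr = 4,563.55 Cr
Net pay: 20,250.00 Cr − 4,563.55 Cr = 15,686.45 Cr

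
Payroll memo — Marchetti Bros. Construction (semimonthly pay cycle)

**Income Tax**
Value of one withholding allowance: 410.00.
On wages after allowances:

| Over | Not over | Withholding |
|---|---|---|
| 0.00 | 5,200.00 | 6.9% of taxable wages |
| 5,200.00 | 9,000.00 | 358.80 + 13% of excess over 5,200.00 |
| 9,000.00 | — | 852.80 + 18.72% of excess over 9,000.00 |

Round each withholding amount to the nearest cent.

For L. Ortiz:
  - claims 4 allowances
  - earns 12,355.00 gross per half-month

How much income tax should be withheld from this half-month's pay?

Income Tax: taxable = 12,355.00 − 4×410.00 = 10,715.00
  852.80 + 18.72% × (10,715.00 − 9,000.00) = 852.80 + 18.72% × 1,715.00 = 1,173.85

1,173.85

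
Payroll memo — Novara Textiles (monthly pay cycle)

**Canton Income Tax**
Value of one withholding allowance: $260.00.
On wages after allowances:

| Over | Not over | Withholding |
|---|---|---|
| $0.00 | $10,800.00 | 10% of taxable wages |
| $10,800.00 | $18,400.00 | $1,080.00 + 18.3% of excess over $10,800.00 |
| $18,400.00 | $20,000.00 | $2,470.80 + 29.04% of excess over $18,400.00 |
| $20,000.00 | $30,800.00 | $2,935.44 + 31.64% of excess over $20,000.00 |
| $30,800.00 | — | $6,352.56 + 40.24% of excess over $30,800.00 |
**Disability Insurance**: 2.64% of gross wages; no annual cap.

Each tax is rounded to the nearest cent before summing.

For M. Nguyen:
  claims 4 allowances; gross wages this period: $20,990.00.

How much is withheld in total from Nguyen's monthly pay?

Canton Income Tax: taxable = $20,990.00 − 4×$260.00 = $19,950.00
  $2,470.80 + 29.04% × ($19,950.00 − $18,400.00) = $2,470.80 + 29.04% × $1,550.00 = $2,920.92
Disability Insurance: 2.64% × $20,990.00 = $554.14
Total: $2,920.92 + $554.14 = $3,475.06

$3,475.06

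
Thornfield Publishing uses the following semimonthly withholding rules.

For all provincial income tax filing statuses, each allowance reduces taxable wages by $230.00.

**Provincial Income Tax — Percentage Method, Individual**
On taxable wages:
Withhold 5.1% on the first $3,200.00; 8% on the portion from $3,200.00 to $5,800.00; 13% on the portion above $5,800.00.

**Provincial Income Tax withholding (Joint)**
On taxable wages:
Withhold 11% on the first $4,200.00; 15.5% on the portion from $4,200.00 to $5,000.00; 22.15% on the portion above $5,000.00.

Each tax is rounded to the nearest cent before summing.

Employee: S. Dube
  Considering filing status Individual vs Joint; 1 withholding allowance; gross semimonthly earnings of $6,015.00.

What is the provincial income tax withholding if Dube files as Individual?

$370.00

Provincial Income Tax (Individual): taxable = $6,015.00 − 1×$230.00 = $5,785.00
  $163.20 + 8% × ($5,785.00 − $3,200.00) = $163.20 + 8% × $2,585.00 = $370.00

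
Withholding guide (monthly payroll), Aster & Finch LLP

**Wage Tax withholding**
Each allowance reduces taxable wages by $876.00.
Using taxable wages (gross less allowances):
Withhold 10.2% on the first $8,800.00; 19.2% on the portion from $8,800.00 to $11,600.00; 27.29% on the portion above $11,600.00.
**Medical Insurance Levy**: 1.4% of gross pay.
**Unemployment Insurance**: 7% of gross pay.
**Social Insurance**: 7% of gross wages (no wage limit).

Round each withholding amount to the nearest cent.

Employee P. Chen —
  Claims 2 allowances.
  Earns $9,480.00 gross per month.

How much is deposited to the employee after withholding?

Wage Tax: taxable = $9,480.00 − 2×$876.00 = $7,728.00
  10.2% × $7,728.00 = $788.26
Medical Insurance Levy: 1.4% × $9,480.00 = $132.72
Unemployment Insurance: 7% × $9,480.00 = $663.60
Social Insurance: 7% × $9,480.00 = $663.60
Total withheld: $788.26 + $132.72 + $663.60 + $663.60 = $2,248.18
Net pay: $9,480.00 − $2,248.18 = $7,231.82

$7,231.82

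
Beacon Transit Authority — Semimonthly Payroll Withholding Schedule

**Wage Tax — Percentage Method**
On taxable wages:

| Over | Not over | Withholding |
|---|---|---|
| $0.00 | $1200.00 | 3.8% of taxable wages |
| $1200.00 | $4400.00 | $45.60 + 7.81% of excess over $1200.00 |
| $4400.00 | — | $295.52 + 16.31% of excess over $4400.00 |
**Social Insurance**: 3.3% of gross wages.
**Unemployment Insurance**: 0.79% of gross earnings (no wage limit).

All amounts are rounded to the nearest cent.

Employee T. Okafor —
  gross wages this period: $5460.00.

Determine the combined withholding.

Wage Tax: taxable = $5460.00
  $295.52 + 16.31% × ($5460.00 − $4400.00) = $295.52 + 16.31% × $1060.00 = $468.41
Social Insurance: 3.3% × $5460.00 = $180.18
Unemployment Insurance: 0.79% × $5460.00 = $43.13
Total: $468.41 + $180.18 + $43.13 = $691.72

$691.72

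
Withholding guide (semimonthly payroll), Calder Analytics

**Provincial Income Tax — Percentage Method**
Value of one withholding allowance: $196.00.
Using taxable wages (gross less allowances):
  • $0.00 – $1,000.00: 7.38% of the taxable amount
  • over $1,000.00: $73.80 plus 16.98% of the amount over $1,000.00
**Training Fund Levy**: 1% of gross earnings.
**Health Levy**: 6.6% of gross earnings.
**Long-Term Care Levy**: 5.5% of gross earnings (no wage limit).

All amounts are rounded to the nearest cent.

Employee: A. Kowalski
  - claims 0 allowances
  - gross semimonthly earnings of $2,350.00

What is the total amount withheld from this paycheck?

Provincial Income Tax: taxable = $2,350.00
  $73.80 + 16.98% × ($2,350.00 − $1,000.00) = $73.80 + 16.98% × $1,350.00 = $303.03
Training Fund Levy: 1% × $2,350.00 = $23.50
Health Levy: 6.6% × $2,350.00 = $155.10
Long-Term Care Levy: 5.5% × $2,350.00 = $129.25
Total: $303.03 + $23.50 + $155.10 + $129.25 = $610.88

$610.88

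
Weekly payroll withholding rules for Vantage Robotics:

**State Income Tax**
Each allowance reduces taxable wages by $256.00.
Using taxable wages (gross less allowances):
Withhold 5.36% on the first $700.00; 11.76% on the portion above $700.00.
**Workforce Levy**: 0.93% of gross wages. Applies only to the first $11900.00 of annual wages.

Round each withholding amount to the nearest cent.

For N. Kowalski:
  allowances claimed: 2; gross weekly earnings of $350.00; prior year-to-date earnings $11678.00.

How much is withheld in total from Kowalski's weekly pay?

$2.06

State Income Tax: taxable = $350.00 − 2×$256.00 = $-162.00
  Taxable ≤ 0 → $0.00
Workforce Levy: cap $11900.00 − YTD $11678.00 = $222.00 subject; 0.93% × $222.00 = $2.06
Total: $0.00 + $2.06 = $2.06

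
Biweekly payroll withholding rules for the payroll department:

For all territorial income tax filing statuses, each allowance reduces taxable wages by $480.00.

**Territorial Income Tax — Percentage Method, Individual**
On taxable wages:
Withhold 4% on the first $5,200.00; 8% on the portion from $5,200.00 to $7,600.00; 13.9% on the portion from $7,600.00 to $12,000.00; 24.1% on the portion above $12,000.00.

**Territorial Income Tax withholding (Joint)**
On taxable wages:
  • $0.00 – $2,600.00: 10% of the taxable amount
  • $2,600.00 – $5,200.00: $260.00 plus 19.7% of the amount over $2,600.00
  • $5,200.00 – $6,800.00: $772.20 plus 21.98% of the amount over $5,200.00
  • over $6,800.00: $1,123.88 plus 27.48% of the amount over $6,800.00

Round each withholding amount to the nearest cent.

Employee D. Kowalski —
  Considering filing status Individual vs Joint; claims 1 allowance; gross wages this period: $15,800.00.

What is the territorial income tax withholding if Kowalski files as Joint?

$3,465.18

Territorial Income Tax (Joint): taxable = $15,800.00 − 1×$480.00 = $15,320.00
  $1,123.88 + 27.48% × ($15,320.00 − $6,800.00) = $1,123.88 + 27.48% × $8,520.00 = $3,465.18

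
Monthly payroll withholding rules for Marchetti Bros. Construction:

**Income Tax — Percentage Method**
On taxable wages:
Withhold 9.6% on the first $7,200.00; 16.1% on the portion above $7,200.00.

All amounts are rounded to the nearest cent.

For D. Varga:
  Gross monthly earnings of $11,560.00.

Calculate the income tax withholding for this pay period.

$1,393.16

Income Tax: taxable = $11,560.00
  $691.20 + 16.1% × ($11,560.00 − $7,200.00) = $691.20 + 16.1% × $4,360.00 = $1,393.16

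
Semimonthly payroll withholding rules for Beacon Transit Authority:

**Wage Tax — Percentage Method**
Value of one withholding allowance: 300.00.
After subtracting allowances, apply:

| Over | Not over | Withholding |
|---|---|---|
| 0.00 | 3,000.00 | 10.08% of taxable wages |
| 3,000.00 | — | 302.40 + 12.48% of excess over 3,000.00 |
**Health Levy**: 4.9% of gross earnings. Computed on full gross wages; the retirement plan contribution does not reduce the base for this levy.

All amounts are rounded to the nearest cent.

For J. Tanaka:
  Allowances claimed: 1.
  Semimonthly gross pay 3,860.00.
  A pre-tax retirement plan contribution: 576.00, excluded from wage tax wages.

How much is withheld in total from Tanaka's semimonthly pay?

Wage Tax: taxable = 3,860.00 − 576.00 − 1×300.00 = 2,984.00
  10.08% × 2,984.00 = 300.79
Health Levy: 4.9% × 3,860.00 = 189.14
Total: 300.79 + 189.14 = 489.93

489.93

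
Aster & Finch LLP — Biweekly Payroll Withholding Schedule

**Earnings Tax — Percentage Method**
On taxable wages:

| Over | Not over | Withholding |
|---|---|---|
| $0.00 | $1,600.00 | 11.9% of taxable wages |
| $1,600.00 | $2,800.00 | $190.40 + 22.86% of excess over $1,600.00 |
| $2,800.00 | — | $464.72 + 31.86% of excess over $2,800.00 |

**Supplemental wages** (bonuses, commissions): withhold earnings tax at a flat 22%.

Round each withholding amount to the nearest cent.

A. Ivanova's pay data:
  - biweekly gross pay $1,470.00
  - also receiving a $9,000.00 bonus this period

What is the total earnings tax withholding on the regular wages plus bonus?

Earnings Tax: taxable = $1,470.00
  11.9% × $1,470.00 = $174.93
Supplemental (22% flat on bonus): 22% × $9,000.00 = $1,980.00
Total earnings tax: $174.93 + $1,980.00 = $2,154.93

$2,154.93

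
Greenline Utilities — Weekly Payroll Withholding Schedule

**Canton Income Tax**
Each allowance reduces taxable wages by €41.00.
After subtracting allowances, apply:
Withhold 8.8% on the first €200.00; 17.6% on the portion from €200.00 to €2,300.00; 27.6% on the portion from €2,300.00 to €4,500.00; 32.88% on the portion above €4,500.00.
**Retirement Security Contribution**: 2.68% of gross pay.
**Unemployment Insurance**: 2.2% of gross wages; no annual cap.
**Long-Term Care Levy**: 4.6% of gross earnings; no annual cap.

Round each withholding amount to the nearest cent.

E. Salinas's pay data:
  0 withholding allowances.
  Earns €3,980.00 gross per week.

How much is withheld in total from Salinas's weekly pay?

€1,228.18

Canton Income Tax: taxable = €3,980.00
  €387.20 + 27.6% × (€3,980.00 − €2,300.00) = €387.20 + 27.6% × €1,680.00 = €850.88
Retirement Security Contribution: 2.68% × €3,980.00 = €106.66
Unemployment Insurance: 2.2% × €3,980.00 = €87.56
Long-Term Care Levy: 4.6% × €3,980.00 = €183.08
Total: €850.88 + €106.66 + €87.56 + €183.08 = €1,228.18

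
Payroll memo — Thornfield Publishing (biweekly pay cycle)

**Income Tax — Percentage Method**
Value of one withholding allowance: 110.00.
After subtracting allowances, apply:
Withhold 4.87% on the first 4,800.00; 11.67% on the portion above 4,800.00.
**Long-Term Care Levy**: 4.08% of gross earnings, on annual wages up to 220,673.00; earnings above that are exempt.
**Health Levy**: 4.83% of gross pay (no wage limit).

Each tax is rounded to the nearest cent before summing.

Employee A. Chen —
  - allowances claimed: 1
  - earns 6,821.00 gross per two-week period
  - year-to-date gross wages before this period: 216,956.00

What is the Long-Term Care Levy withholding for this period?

Long-Term Care Levy: cap 220,673.00 − YTD 216,956.00 = 3,717.00 subject; 4.08% × 3,717.00 = 151.65

151.65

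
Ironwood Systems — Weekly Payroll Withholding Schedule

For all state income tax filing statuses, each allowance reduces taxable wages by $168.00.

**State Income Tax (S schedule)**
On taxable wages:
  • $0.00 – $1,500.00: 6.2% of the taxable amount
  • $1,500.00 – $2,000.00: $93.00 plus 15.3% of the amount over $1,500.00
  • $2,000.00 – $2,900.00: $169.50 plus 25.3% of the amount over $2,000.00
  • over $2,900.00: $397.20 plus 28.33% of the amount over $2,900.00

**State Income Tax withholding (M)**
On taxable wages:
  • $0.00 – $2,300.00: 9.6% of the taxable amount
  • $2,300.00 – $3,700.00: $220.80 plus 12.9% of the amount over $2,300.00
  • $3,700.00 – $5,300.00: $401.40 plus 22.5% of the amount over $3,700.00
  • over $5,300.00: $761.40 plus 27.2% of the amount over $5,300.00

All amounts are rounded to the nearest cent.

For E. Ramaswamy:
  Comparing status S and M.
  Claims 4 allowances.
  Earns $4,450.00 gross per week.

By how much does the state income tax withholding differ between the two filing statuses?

State Income Tax (S): taxable = $4,450.00 − 4×$168.00 = $3,778.00
  $397.20 + 28.33% × ($3,778.00 − $2,900.00) = $397.20 + 28.33% × $878.00 = $645.94
State Income Tax (M): taxable = $4,450.00 − 4×$168.00 = $3,778.00
  $401.40 + 22.5% × ($3,778.00 − $3,700.00) = $401.40 + 22.5% × $78.00 = $418.95
Difference: |$645.94 − $418.95| = $226.99 (higher under S)

$226.99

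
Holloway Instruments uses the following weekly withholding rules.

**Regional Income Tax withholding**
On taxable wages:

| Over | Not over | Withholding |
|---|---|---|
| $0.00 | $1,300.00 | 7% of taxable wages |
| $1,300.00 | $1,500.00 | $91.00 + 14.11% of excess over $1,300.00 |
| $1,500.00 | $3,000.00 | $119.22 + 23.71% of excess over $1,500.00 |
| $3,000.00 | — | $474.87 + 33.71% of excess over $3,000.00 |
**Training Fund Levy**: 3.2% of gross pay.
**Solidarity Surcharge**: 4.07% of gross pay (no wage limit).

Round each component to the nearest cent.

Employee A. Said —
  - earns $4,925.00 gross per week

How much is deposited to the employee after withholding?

$3,443.16

Regional Income Tax: taxable = $4,925.00
  $474.87 + 33.71% × ($4,925.00 − $3,000.00) = $474.87 + 33.71% × $1,925.00 = $1,123.79
Training Fund Levy: 3.2% × $4,925.00 = $157.60
Solidarity Surcharge: 4.07% × $4,925.00 = $200.45
Total withheld: $1,123.79 + $157.60 + $200.45 = $1,481.84
Net pay: $4,925.00 − $1,481.84 = $3,443.16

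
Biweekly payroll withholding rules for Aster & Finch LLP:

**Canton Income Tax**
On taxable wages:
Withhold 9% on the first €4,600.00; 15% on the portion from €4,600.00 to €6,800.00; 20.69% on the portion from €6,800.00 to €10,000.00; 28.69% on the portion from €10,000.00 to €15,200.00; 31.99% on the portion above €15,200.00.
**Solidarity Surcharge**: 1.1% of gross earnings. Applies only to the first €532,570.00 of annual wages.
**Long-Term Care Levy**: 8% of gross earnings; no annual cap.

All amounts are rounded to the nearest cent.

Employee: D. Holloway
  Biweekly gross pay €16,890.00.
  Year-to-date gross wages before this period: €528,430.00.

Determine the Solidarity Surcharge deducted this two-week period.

€45.54

Solidarity Surcharge: cap €532,570.00 − YTD €528,430.00 = €4,140.00 subject; 1.1% × €4,140.00 = €45.54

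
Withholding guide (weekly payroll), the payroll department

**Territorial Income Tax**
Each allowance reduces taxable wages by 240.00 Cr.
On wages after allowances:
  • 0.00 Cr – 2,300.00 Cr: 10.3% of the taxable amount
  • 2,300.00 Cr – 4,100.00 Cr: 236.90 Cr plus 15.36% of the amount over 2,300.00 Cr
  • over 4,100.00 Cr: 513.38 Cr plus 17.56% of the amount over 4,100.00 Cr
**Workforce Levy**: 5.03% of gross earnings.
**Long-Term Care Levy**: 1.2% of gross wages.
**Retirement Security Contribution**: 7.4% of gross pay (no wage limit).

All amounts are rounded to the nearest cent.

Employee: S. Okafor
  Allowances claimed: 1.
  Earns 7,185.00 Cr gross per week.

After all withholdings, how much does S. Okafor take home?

Territorial Income Tax: taxable = 7,185.00 Cr − 1×240.00 Cr = 6,945.00 Cr
  513.38 Cr + 17.56% × (6,945.00 Cr − 4,100.00 Cr) = 513.38 Cr + 17.56% × 2,845.00 Cr = 1,012.96 Cr
Workforce Levy: 5.03% × 7,185.00 Cr = 361.41 Cr
Long-Term Care Levy: 1.2% × 7,185.00 Cr = 86.22 Cr
Retirement Security Contribution: 7.4% × 7,185.00 Cr = 531.69 Cr
Total withheld: 1,012.96 Cr + 361.41 Cr + 86.22 Cr + 531.69 Cr = 1,992.28 Cr
Net pay: 7,185.00 Cr − 1,992.28 Cr = 5,192.72 Cr

5,192.72 Cr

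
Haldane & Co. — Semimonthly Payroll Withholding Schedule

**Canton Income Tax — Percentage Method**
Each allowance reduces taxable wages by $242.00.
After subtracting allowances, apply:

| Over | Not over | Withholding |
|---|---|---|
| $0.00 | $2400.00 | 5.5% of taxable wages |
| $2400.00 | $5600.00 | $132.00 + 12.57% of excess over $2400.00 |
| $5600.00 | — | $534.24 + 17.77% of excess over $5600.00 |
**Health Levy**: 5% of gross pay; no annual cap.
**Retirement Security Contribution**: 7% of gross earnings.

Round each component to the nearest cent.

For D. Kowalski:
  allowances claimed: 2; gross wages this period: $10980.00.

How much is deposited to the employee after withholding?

$8258.14

Canton Income Tax: taxable = $10980.00 − 2×$242.00 = $10496.00
  $534.24 + 17.77% × ($10496.00 − $5600.00) = $534.24 + 17.77% × $4896.00 = $1404.26
Health Levy: 5% × $10980.00 = $549.00
Retirement Security Contribution: 7% × $10980.00 = $768.60
Total withheld: $1404.26 + $549.00 + $768.60 = $2721.86
Net pay: $10980.00 − $2721.86 = $8258.14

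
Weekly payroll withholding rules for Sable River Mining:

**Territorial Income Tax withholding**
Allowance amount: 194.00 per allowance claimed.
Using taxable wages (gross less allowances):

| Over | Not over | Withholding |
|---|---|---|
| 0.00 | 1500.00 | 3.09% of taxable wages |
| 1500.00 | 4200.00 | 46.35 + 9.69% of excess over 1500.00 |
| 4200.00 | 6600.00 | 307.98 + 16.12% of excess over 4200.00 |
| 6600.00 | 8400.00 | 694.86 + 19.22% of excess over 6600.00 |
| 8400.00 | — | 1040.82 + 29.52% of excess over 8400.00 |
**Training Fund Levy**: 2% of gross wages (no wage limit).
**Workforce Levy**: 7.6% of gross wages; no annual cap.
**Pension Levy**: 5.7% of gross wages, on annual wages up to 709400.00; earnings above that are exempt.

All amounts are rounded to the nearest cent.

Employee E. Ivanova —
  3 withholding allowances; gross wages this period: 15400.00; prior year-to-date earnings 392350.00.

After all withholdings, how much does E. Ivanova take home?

Territorial Income Tax: taxable = 15400.00 − 3×194.00 = 14818.00
  1040.82 + 29.52% × (14818.00 − 8400.00) = 1040.82 + 29.52% × 6418.00 = 2935.41
Training Fund Levy: 2% × 15400.00 = 308.00
Workforce Levy: 7.6% × 15400.00 = 1170.40
Pension Levy: 5.7% × 15400.00 = 877.80
Total withheld: 2935.41 + 308.00 + 1170.40 + 877.80 = 5291.61
Net pay: 15400.00 − 5291.61 = 10108.39

10108.39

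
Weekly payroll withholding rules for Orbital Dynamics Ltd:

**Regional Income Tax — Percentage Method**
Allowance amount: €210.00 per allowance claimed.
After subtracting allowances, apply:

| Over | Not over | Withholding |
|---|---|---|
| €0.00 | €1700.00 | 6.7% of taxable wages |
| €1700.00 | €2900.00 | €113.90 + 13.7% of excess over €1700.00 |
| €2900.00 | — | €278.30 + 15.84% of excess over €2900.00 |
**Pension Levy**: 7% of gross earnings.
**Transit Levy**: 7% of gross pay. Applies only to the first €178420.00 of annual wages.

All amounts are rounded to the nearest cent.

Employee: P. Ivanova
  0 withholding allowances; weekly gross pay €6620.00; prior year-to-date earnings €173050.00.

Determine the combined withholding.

Regional Income Tax: taxable = €6620.00
  €278.30 + 15.84% × (€6620.00 − €2900.00) = €278.30 + 15.84% × €3720.00 = €867.55
Pension Levy: 7% × €6620.00 = €463.40
Transit Levy: cap €178420.00 − YTD €173050.00 = €5370.00 subject; 7% × €5370.00 = €375.90
Total: €867.55 + €463.40 + €375.90 = €1706.85

€1706.85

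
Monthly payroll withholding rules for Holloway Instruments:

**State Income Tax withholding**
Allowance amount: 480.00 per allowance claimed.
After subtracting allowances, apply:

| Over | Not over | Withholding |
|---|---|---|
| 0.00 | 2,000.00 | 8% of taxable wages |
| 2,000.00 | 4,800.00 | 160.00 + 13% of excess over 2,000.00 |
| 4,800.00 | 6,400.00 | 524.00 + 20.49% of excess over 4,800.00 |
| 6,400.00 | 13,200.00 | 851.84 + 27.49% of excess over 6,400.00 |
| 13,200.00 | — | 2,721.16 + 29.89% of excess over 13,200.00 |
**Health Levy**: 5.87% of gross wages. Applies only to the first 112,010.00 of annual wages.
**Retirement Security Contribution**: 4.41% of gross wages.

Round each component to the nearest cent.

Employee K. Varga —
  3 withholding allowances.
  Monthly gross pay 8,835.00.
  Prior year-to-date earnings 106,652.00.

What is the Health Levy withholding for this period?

314.51

Health Levy: cap 112,010.00 − YTD 106,652.00 = 5,358.00 subject; 5.87% × 5,358.00 = 314.51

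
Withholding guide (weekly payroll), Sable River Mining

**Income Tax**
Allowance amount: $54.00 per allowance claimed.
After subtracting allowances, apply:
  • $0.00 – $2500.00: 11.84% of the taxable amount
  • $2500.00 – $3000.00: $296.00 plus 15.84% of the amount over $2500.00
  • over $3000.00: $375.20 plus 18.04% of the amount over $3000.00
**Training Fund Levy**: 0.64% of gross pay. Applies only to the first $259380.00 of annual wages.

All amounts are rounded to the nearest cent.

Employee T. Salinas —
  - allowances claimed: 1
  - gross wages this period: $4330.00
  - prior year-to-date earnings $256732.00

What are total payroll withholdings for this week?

$622.34

Income Tax: taxable = $4330.00 − 1×$54.00 = $4276.00
  $375.20 + 18.04% × ($4276.00 − $3000.00) = $375.20 + 18.04% × $1276.00 = $605.39
Training Fund Levy: cap $259380.00 − YTD $256732.00 = $2648.00 subject; 0.64% × $2648.00 = $16.95
Total: $605.39 + $16.95 = $622.34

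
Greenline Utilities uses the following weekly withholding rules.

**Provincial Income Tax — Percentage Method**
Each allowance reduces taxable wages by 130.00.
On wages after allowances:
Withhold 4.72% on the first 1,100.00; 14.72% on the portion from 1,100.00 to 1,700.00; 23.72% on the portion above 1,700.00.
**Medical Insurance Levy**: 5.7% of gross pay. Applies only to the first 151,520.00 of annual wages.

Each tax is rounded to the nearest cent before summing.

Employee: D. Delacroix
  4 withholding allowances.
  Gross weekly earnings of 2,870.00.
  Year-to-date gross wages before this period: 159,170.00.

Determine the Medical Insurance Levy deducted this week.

0.00

Medical Insurance Levy: YTD 159,170.00 ≥ cap 151,520.00 → 0.00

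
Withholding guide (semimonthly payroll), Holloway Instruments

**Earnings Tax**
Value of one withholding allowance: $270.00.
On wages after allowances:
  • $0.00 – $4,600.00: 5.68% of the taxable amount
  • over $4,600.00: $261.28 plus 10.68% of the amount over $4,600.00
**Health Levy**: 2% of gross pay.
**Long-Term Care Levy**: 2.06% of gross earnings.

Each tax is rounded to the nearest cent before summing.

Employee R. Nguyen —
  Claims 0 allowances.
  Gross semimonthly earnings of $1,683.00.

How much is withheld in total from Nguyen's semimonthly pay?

Earnings Tax: taxable = $1,683.00
  5.68% × $1,683.00 = $95.59
Health Levy: 2% × $1,683.00 = $33.66
Long-Term Care Levy: 2.06% × $1,683.00 = $34.67
Total: $95.59 + $33.66 + $34.67 = $163.92

$163.92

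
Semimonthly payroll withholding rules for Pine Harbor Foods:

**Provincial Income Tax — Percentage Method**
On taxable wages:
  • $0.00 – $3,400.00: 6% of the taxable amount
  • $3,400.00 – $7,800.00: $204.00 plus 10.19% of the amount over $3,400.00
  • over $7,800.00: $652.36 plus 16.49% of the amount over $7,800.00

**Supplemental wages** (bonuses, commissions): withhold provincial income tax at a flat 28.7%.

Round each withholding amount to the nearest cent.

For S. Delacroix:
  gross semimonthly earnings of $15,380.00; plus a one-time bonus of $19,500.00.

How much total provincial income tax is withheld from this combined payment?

$7,498.80

Provincial Income Tax: taxable = $15,380.00
  $652.36 + 16.49% × ($15,380.00 − $7,800.00) = $652.36 + 16.49% × $7,580.00 = $1,902.30
Supplemental (28.7% flat on bonus): 28.7% × $19,500.00 = $5,596.50
Total provincial income tax: $1,902.30 + $5,596.50 = $7,498.80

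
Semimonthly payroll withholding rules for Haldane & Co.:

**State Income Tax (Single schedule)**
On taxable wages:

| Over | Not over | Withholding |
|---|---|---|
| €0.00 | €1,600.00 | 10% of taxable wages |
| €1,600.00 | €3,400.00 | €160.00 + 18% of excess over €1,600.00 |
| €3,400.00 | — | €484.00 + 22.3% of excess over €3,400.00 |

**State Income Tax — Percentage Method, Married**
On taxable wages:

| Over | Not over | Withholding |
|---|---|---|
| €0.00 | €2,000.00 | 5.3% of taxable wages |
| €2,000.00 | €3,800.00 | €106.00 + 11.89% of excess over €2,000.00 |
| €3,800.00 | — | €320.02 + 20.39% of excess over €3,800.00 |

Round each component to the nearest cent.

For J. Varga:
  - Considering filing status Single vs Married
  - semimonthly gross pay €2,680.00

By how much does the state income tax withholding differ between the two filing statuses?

€167.55

State Income Tax (Single): taxable = €2,680.00
  €160.00 + 18% × (€2,680.00 − €1,600.00) = €160.00 + 18% × €1,080.00 = €354.40
State Income Tax (Married): taxable = €2,680.00
  €106.00 + 11.89% × (€2,680.00 − €2,000.00) = €106.00 + 11.89% × €680.00 = €186.85
Difference: |€354.40 − €186.85| = €167.55 (higher under Single)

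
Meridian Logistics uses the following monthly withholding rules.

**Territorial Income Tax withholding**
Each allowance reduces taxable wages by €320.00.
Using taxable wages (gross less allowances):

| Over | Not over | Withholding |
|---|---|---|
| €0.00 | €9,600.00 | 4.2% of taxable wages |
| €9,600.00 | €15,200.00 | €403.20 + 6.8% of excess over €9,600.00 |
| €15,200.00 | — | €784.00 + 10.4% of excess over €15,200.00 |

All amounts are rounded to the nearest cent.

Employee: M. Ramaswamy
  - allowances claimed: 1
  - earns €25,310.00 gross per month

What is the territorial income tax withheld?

Territorial Income Tax: taxable = €25,310.00 − 1×€320.00 = €24,990.00
  €784.00 + 10.4% × (€24,990.00 − €15,200.00) = €784.00 + 10.4% × €9,790.00 = €1,802.16

€1,802.16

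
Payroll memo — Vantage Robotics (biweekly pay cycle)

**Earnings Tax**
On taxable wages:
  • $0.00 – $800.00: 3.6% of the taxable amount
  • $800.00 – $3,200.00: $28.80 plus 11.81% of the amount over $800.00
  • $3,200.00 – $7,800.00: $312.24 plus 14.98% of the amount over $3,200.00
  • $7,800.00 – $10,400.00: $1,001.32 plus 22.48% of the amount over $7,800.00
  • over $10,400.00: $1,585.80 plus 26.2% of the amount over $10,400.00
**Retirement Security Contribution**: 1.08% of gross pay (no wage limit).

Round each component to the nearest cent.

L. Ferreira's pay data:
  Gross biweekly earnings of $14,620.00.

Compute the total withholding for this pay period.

Earnings Tax: taxable = $14,620.00
  $1,585.80 + 26.2% × ($14,620.00 − $10,400.00) = $1,585.80 + 26.2% × $4,220.00 = $2,691.44
Retirement Security Contribution: 1.08% × $14,620.00 = $157.90
Total: $2,691.44 + $157.90 = $2,849.34

$2,849.34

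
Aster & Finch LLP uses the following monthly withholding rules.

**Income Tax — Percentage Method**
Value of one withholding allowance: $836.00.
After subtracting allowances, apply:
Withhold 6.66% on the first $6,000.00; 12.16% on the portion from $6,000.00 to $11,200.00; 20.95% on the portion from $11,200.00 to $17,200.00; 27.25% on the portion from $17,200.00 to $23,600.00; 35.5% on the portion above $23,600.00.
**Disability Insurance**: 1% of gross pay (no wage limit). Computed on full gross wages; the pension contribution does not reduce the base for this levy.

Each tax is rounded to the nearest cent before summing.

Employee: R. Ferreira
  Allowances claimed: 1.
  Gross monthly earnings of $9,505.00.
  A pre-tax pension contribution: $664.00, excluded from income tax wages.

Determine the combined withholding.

$738.46

Income Tax: taxable = $9,505.00 − $664.00 − 1×$836.00 = $8,005.00
  $399.60 + 12.16% × ($8,005.00 − $6,000.00) = $399.60 + 12.16% × $2,005.00 = $643.41
Disability Insurance: 1% × $9,505.00 = $95.05
Total: $643.41 + $95.05 = $738.46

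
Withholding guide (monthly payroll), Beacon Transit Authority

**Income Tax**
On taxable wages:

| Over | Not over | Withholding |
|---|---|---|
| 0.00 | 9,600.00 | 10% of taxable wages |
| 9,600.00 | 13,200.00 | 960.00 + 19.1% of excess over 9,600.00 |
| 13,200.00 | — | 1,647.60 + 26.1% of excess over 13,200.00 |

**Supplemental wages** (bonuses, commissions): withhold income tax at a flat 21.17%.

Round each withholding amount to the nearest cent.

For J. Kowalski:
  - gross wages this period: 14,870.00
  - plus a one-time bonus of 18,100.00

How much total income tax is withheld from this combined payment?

5,915.24

Income Tax: taxable = 14,870.00
  1,647.60 + 26.1% × (14,870.00 − 13,200.00) = 1,647.60 + 26.1% × 1,670.00 = 2,083.47
Supplemental (21.17% flat on bonus): 21.17% × 18,100.00 = 3,831.77
Total income tax: 2,083.47 + 3,831.77 = 5,915.24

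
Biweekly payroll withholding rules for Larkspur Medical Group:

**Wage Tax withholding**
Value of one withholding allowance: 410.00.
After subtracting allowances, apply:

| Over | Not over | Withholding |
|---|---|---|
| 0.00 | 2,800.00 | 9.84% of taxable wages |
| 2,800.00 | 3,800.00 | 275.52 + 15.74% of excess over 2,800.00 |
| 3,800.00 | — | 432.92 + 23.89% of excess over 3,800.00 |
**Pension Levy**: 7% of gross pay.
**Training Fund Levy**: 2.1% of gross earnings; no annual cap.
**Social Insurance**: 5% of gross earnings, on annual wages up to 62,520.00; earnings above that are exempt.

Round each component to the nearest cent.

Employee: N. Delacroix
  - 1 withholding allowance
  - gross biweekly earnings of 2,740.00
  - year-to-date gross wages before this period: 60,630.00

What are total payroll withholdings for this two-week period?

573.11

Wage Tax: taxable = 2,740.00 − 1×410.00 = 2,330.00
  9.84% × 2,330.00 = 229.27
Pension Levy: 7% × 2,740.00 = 191.80
Training Fund Levy: 2.1% × 2,740.00 = 57.54
Social Insurance: cap 62,520.00 − YTD 60,630.00 = 1,890.00 subject; 5% × 1,890.00 = 94.50
Total: 229.27 + 191.80 + 57.54 + 94.50 = 573.11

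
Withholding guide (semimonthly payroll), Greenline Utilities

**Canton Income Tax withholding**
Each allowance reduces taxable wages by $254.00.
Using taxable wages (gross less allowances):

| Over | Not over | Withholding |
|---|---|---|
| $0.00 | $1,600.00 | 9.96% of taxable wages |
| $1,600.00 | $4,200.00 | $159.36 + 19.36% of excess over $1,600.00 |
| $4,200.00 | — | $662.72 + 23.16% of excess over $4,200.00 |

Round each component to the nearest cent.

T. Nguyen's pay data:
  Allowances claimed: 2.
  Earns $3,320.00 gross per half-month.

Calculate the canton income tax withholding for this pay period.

Canton Income Tax: taxable = $3,320.00 − 2×$254.00 = $2,812.00
  $159.36 + 19.36% × ($2,812.00 − $1,600.00) = $159.36 + 19.36% × $1,212.00 = $394.00

$394.00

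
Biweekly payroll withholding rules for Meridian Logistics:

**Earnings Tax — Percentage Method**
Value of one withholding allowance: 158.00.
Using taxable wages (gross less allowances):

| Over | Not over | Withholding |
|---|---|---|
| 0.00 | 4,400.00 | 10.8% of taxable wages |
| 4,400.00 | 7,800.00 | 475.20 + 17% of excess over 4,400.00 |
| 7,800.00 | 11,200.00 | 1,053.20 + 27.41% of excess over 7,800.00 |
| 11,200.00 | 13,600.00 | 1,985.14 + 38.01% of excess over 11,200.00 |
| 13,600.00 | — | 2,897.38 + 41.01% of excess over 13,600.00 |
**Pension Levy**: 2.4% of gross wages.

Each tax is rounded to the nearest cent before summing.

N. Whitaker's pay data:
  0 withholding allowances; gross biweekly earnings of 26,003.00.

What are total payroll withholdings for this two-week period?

8,607.92

Earnings Tax: taxable = 26,003.00
  2,897.38 + 41.01% × (26,003.00 − 13,600.00) = 2,897.38 + 41.01% × 12,403.00 = 7,983.85
Pension Levy: 2.4% × 26,003.00 = 624.07
Total: 7,983.85 + 624.07 = 8,607.92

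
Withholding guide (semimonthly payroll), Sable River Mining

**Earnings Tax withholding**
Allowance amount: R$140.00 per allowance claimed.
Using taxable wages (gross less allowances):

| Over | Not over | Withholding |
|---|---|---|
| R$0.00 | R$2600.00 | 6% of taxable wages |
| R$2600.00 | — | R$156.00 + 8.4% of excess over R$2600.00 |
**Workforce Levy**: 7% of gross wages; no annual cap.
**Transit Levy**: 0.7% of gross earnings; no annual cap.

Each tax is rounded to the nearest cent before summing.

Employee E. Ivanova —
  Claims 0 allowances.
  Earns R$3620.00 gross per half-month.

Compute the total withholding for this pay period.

R$520.42

Earnings Tax: taxable = R$3620.00
  R$156.00 + 8.4% × (R$3620.00 − R$2600.00) = R$156.00 + 8.4% × R$1020.00 = R$241.68
Workforce Levy: 7% × R$3620.00 = R$253.40
Transit Levy: 0.7% × R$3620.00 = R$25.34
Total: R$241.68 + R$253.40 + R$25.34 = R$520.42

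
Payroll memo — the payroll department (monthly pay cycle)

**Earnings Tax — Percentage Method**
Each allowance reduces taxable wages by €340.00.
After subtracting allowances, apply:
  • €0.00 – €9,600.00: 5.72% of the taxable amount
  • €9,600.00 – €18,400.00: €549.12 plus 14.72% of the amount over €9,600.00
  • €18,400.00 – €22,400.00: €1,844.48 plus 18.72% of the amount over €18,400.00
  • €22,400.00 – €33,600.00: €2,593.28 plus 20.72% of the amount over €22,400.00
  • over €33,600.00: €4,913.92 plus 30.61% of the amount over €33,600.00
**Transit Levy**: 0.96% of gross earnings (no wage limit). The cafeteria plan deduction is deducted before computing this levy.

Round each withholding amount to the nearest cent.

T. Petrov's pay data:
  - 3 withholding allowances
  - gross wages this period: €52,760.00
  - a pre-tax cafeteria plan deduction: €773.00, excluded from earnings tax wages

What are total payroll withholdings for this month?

Earnings Tax: taxable = €52,760.00 − €773.00 − 3×€340.00 = €50,967.00
  €4,913.92 + 30.61% × (€50,967.00 − €33,600.00) = €4,913.92 + 30.61% × €17,367.00 = €10,229.96
Transit Levy: 0.96% × €51,987.00 = €499.08
Total: €10,229.96 + €499.08 = €10,729.04

€10,729.04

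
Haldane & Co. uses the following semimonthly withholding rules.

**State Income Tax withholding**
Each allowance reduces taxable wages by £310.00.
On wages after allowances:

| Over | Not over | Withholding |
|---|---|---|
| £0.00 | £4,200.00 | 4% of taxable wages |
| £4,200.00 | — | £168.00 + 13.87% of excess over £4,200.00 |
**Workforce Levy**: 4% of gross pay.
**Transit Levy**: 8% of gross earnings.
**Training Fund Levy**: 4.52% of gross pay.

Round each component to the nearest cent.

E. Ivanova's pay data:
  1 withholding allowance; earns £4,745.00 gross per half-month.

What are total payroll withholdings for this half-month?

State Income Tax: taxable = £4,745.00 − 1×£310.00 = £4,435.00
  £168.00 + 13.87% × (£4,435.00 − £4,200.00) = £168.00 + 13.87% × £235.00 = £200.59
Workforce Levy: 4% × £4,745.00 = £189.80
Transit Levy: 8% × £4,745.00 = £379.60
Training Fund Levy: 4.52% × £4,745.00 = £214.47
Total: £200.59 + £189.80 + £379.60 + £214.47 = £984.46

£984.46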